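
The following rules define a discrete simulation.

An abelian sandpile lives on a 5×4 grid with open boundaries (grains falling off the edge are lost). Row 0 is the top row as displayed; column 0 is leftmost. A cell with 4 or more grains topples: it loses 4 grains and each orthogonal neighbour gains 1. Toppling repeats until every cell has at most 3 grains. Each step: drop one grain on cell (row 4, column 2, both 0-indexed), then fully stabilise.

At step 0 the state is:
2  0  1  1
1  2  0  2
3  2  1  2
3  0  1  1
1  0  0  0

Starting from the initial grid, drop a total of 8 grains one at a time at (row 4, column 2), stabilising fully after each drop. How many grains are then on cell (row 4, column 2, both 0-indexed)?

0

0) 2  0  1  1
1  2  0  2
3  2  1  2
3  0  1  1
1  0  0  0
1) 2  0  1  1
1  2  0  2
3  2  1  2
3  0  1  1
1  0  1  0
2) 2  0  1  1
1  2  0  2
3  2  1  2
3  0  1  1
1  0  2  0
3) 2  0  1  1
1  2  0  2
3  2  1  2
3  0  1  1
1  0  3  0
4) 2  0  1  1
1  2  0  2
3  2  1  2
3  0  2  1
1  1  0  1
5) 2  0  1  1
1  2  0  2
3  2  1  2
3  0  2  1
1  1  1  1
6) 2  0  1  1
1  2  0  2
3  2  1  2
3  0  2  1
1  1  2  1
7) 2  0  1  1
1  2  0  2
3  2  1  2
3  0  2  1
1  1  3  1
8) 2  0  1  1
1  2  0  2
3  2  1  2
3  0  3  1
1  2  0  2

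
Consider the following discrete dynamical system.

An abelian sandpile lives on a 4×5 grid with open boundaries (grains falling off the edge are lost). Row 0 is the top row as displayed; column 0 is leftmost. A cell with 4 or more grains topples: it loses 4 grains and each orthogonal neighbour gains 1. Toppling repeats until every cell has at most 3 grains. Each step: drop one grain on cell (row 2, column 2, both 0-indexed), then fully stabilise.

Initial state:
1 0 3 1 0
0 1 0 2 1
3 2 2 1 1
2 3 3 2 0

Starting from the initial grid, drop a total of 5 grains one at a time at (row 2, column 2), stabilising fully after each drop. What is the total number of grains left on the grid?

gen 0: 1 0 3 1 0
0 1 0 2 1
3 2 2 1 1
2 3 3 2 0
gen 1: 1 0 3 1 0
0 1 0 2 1
3 2 3 1 1
2 3 3 2 0
gen 2: 1 0 3 1 0
1 2 1 2 1
1 1 2 2 1
0 2 1 3 0
gen 3: 1 0 3 1 0
1 2 1 2 1
1 1 3 2 1
0 2 1 3 0
gen 4: 1 0 3 1 0
1 2 2 2 1
1 2 0 3 1
0 2 2 3 0
gen 5: 1 0 3 1 0
1 2 2 2 1
1 2 1 3 1
0 2 2 3 0

28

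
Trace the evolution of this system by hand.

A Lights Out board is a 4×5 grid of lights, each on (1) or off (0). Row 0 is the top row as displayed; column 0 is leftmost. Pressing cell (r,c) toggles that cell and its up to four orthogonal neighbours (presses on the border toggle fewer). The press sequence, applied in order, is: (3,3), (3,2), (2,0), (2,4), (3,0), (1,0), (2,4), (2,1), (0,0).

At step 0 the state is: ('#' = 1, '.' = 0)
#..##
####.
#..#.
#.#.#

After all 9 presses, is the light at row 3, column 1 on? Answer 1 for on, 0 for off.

0) #..##
####.
#..#.
#.#.#
1) #..##
####.
#....
#..#.
2) #..##
####.
#.#..
###..
3) #..##
.###.
.##..
.##..
4) #..##
.####
.####
.##.#
5) #..##
.####
#####
#.#.#
6) ...##
#.###
.####
#.#.#
7) ...##
#.##.
.##..
#.#..
8) ...##
####.
#....
###..
9) ##.##
.###.
#....
###..

1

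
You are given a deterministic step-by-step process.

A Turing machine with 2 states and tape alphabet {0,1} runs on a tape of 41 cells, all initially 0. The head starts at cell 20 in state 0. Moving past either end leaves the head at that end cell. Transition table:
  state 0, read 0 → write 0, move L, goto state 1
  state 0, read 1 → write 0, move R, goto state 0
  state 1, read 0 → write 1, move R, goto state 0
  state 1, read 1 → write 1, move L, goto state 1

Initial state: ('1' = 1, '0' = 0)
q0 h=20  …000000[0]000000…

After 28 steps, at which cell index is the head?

k=0  q0 h=20  …000000[0]000000…
k=1  q1 h=19  …000000[0]000000…
k=2  q0 h=20  …000001[0]000000…
k=3  q1 h=19  …000000[1]000000…
k=4  q1 h=18  …000000[0]100000…
k=5  q0 h=19  …000001[1]000000…
k=6  q0 h=20  …000010[0]000000…
k=7  q1 h=19  …000001[0]000000…
k=8  q0 h=20  …000011[0]000000…
k=9  q1 h=19  …000001[1]000000…
k=10  q1 h=18  …000000[1]100000…
k=11  q1 h=17  …000000[0]110000…
k=12  q0 h=18  …000001[1]100000…
k=13  q0 h=19  …000010[1]000000…
k=14  q0 h=20  …000100[0]000000…
k=15  q1 h=19  …000010[0]000000…
k=16  q0 h=20  …000101[0]000000…
k=17  q1 h=19  …000010[1]000000…
k=18  q1 h=18  …000001[0]100000…
k=19  q0 h=19  …000011[1]000000…
k=20  q0 h=20  …000110[0]000000…
k=21  q1 h=19  …000011[0]000000…
k=22  q0 h=20  …000111[0]000000…
k=23  q1 h=19  …000011[1]000000…
k=24  q1 h=18  …000001[1]100000…
k=25  q1 h=17  …000000[1]110000…
k=26  q1 h=16  …000000[0]111000…
k=27  q0 h=17  …000001[1]110000…
k=28  q0 h=18  …000010[1]100000…

18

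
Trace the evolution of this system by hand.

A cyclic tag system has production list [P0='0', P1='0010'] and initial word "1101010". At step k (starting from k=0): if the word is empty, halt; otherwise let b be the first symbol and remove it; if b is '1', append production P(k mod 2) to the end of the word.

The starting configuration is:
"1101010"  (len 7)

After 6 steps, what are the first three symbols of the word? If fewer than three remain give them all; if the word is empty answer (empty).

000

[0] "1101010"  (len 7)
[1] "1010100"  (len 7)
[2] "0101000010"  (len 10)
[3] "101000010"  (len 9)
[4] "010000100010"  (len 12)
[5] "10000100010"  (len 11)
[6] "00001000100010"  (len 14)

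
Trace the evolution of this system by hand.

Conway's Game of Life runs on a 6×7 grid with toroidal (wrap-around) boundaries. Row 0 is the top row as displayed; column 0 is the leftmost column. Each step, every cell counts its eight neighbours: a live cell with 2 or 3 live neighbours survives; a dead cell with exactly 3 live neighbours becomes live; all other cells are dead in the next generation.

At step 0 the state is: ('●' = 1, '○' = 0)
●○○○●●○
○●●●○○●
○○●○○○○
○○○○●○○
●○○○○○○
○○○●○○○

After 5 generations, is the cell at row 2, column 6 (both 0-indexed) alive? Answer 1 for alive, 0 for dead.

gen 0: ●○○○●●○
○●●●○○●
○○●○○○○
○○○○●○○
●○○○○○○
○○○●○○○
gen 1: ●●○○●●●
●●●●●●●
○●●○○○○
○○○○○○○
○○○○○○○
○○○○●○●
gen 2: ○○○○○○○
○○○○○○○
○○○○●●●
○○○○○○○
○○○○○○○
○○○○●○●
gen 3: ○○○○○○○
○○○○○●○
○○○○○●○
○○○○○●○
○○○○○○○
○○○○○○○
gen 4: ○○○○○○○
○○○○○○○
○○○○●●●
○○○○○○○
○○○○○○○
○○○○○○○
gen 5: ○○○○○○○
○○○○○●○
○○○○○●○
○○○○○●○
○○○○○○○
○○○○○○○

0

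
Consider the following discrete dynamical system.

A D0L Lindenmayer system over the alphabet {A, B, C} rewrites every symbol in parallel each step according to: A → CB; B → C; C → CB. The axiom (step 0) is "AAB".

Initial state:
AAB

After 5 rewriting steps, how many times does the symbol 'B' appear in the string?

13

k=0  AAB
k=1  CBCBC
k=2  CBCCBCCB
k=3  CBCCBCBCCBCBC
k=4  CBCCBCBCCBCCBCBCCBCCB
k=5  CBCCBCBCCBCCBCBCCBCBCCBCCBCBCCBCBC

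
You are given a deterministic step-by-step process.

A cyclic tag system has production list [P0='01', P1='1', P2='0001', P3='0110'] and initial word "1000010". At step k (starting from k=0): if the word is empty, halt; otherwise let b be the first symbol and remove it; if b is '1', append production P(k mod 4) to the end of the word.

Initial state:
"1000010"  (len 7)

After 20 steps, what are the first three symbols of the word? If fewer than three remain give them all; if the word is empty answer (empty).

001

0) "1000010"  (len 7)
1) "00001001"  (len 8)
2) "0001001"  (len 7)
3) "001001"  (len 6)
4) "01001"  (len 5)
5) "1001"  (len 4)
6) "0011"  (len 4)
7) "011"  (len 3)
8) "11"  (len 2)
9) "101"  (len 3)
10) "011"  (len 3)
11) "11"  (len 2)
12) "10110"  (len 5)
13) "011001"  (len 6)
14) "11001"  (len 5)
15) "10010001"  (len 8)
16) "00100010110"  (len 11)
17) "0100010110"  (len 10)
18) "100010110"  (len 9)
19) "000101100001"  (len 12)
20) "00101100001"  (len 11)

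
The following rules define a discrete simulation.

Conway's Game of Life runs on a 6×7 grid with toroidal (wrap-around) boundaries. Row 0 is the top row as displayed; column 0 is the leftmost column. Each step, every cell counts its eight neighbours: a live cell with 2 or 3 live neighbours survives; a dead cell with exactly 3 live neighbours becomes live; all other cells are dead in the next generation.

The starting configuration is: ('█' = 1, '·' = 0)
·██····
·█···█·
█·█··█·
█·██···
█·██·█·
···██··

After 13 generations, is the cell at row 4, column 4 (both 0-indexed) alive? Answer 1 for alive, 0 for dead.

step 0: ·██····
·█···█·
█·█··█·
█·██···
█·██·█·
···██··
step 1: ·████··
█·····█
█·███··
█······
······█
····█··
step 2: ██████·
█····██
█··█···
██·█··█
·······
··█·██·
step 3: █·█····
·····█·
··█·██·
███···█
███████
··█··██
step 4: ·█···█·
·█·████
█·████·
·······
····█··
·······
step 5: █·█··██
·█·····
███····
·····█·
·······
·······
step 6: ██····█
·······
███····
·█·····
·······
······█
step 7: █·····█
··█···█
███····
███····
·······
······█
step 8: █····██
··█···█
···█··█
█·█····
██·····
█·····█
step 9: ·█···█·
·······
████··█
█·█···█
·······
·····█·
step 10: ·······
······█
··██··█
··██··█
······█
·······
step 11: ·······
·······
█·██·██
█·██·██
·······
·······
step 12: ·······
······█
█·██·█·
█·██·█·
······█
·······
step 13: ·······
······█
█·██·█·
█·██·█·
······█
·······

0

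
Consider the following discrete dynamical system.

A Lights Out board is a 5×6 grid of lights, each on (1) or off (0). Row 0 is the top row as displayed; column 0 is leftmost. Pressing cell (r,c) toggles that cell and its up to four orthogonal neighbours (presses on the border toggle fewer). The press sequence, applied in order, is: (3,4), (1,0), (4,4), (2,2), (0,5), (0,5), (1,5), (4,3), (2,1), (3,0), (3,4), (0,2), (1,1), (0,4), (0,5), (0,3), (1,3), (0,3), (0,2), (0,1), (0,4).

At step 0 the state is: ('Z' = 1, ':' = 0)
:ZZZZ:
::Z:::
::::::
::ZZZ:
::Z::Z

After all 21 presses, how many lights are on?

gen 0: :ZZZZ:
::Z:::
::::::
::ZZZ:
::Z::Z
gen 1: :ZZZZ:
::Z:::
::::Z:
::Z::Z
::Z:ZZ
gen 2: ZZZZZ:
ZZZ:::
Z:::Z:
::Z::Z
::Z:ZZ
gen 3: ZZZZZ:
ZZZ:::
Z:::Z:
::Z:ZZ
::ZZ::
gen 4: ZZZZZ:
ZZ::::
ZZZZZ:
::::ZZ
::ZZ::
gen 5: ZZZZ:Z
ZZ:::Z
ZZZZZ:
::::ZZ
::ZZ::
gen 6: ZZZZZ:
ZZ::::
ZZZZZ:
::::ZZ
::ZZ::
gen 7: ZZZZZZ
ZZ::ZZ
ZZZZZZ
::::ZZ
::ZZ::
gen 8: ZZZZZZ
ZZ::ZZ
ZZZZZZ
:::ZZZ
::::Z:
gen 9: ZZZZZZ
Z:::ZZ
:::ZZZ
:Z:ZZZ
::::Z:
gen 10: ZZZZZZ
Z:::ZZ
Z::ZZZ
Z::ZZZ
Z:::Z:
gen 11: ZZZZZZ
Z:::ZZ
Z::Z:Z
Z:::::
Z:::::
gen 12: Z:::ZZ
Z:Z:ZZ
Z::Z:Z
Z:::::
Z:::::
gen 13: ZZ::ZZ
:Z::ZZ
ZZ:Z:Z
Z:::::
Z:::::
gen 14: ZZ:Z::
:Z:::Z
ZZ:Z:Z
Z:::::
Z:::::
gen 15: ZZ:ZZZ
:Z::::
ZZ:Z:Z
Z:::::
Z:::::
gen 16: ZZZ::Z
:Z:Z::
ZZ:Z:Z
Z:::::
Z:::::
gen 17: ZZZZ:Z
:ZZ:Z:
ZZ:::Z
Z:::::
Z:::::
gen 18: ZZ::ZZ
:ZZZZ:
ZZ:::Z
Z:::::
Z:::::
gen 19: Z:ZZZZ
:Z:ZZ:
ZZ:::Z
Z:::::
Z:::::
gen 20: :Z:ZZZ
:::ZZ:
ZZ:::Z
Z:::::
Z:::::
gen 21: :Z::::
:::Z::
ZZ:::Z
Z:::::
Z:::::

7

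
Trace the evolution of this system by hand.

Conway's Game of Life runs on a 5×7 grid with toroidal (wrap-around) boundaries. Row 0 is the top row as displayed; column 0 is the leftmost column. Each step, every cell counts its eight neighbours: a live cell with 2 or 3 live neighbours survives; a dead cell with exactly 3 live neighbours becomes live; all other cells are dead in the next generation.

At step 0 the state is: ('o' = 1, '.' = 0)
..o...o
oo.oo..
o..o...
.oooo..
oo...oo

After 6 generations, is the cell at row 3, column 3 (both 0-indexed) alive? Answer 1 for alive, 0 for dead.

0

0) ..o...o
oo.oo..
o..o...
.oooo..
oo...oo
1) ..ooo..
oo.oo.o
o......
...ooo.
....ooo
2) .oo....
oo..ooo
ooo....
...o...
..o...o
3) ..oo...
...o.oo
..oooo.
o..o...
.ooo...
4) .o.....
.....oo
..o..o.
.......
.o..o..
5) o....o.
.....oo
.....oo
.......
.......
6) .....o.
o...o..
.....oo
.......
.......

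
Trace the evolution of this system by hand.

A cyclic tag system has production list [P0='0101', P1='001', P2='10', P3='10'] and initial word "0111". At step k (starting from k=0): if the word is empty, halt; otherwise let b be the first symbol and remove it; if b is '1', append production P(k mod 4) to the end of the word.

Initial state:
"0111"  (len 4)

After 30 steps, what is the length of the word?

0) "0111"  (len 4)
1) "111"  (len 3)
2) "11001"  (len 5)
3) "100110"  (len 6)
4) "0011010"  (len 7)
5) "011010"  (len 6)
6) "11010"  (len 5)
7) "101010"  (len 6)
8) "0101010"  (len 7)
9) "101010"  (len 6)
10) "01010001"  (len 8)
11) "1010001"  (len 7)
12) "01000110"  (len 8)
13) "1000110"  (len 7)
14) "000110001"  (len 9)
15) "00110001"  (len 8)
16) "0110001"  (len 7)
17) "110001"  (len 6)
18) "10001001"  (len 8)
19) "000100110"  (len 9)
20) "00100110"  (len 8)
21) "0100110"  (len 7)
22) "100110"  (len 6)
23) "0011010"  (len 7)
24) "011010"  (len 6)
25) "11010"  (len 5)
26) "1010001"  (len 7)
27) "01000110"  (len 8)
28) "1000110"  (len 7)
29) "0001100101"  (len 10)
30) "001100101"  (len 9)

9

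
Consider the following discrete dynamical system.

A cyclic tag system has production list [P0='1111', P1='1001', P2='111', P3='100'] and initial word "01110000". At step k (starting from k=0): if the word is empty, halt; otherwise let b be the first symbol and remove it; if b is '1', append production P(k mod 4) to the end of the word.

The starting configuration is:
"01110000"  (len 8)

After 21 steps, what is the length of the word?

28

step 0: "01110000"  (len 8)
step 1: "1110000"  (len 7)
step 2: "1100001001"  (len 10)
step 3: "100001001111"  (len 12)
step 4: "00001001111100"  (len 14)
step 5: "0001001111100"  (len 13)
step 6: "001001111100"  (len 12)
step 7: "01001111100"  (len 11)
step 8: "1001111100"  (len 10)
step 9: "0011111001111"  (len 13)
step 10: "011111001111"  (len 12)
step 11: "11111001111"  (len 11)
step 12: "1111001111100"  (len 13)
step 13: "1110011111001111"  (len 16)
step 14: "1100111110011111001"  (len 19)
step 15: "100111110011111001111"  (len 21)
step 16: "00111110011111001111100"  (len 23)
step 17: "0111110011111001111100"  (len 22)
step 18: "111110011111001111100"  (len 21)
step 19: "11110011111001111100111"  (len 23)
step 20: "1110011111001111100111100"  (len 25)
step 21: "1100111110011111001111001111"  (len 28)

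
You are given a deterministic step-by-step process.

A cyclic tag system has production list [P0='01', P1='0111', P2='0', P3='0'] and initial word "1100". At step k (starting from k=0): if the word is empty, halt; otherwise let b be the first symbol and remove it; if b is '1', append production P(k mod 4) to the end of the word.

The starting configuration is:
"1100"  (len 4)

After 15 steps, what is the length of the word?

k=0  "1100"  (len 4)
k=1  "10001"  (len 5)
k=2  "00010111"  (len 8)
k=3  "0010111"  (len 7)
k=4  "010111"  (len 6)
k=5  "10111"  (len 5)
k=6  "01110111"  (len 8)
k=7  "1110111"  (len 7)
k=8  "1101110"  (len 7)
k=9  "10111001"  (len 8)
k=10  "01110010111"  (len 11)
k=11  "1110010111"  (len 10)
k=12  "1100101110"  (len 10)
k=13  "10010111001"  (len 11)
k=14  "00101110010111"  (len 14)
k=15  "0101110010111"  (len 13)

13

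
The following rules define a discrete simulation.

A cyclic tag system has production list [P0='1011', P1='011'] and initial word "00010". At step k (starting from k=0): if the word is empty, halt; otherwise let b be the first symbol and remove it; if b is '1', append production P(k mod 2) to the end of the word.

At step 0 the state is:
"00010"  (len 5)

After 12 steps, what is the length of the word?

0) "00010"  (len 5)
1) "0010"  (len 4)
2) "010"  (len 3)
3) "10"  (len 2)
4) "0011"  (len 4)
5) "011"  (len 3)
6) "11"  (len 2)
7) "11011"  (len 5)
8) "1011011"  (len 7)
9) "0110111011"  (len 10)
10) "110111011"  (len 9)
11) "101110111011"  (len 12)
12) "01110111011011"  (len 14)

14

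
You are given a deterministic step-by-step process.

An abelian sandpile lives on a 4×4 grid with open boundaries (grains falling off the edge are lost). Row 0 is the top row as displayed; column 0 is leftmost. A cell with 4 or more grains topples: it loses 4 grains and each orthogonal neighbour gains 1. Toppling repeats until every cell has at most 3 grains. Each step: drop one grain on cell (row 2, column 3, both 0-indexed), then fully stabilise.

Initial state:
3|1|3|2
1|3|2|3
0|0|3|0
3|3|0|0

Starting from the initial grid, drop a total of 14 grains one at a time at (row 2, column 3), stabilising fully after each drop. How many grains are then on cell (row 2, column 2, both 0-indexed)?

1

gen 0: 3|1|3|2
1|3|2|3
0|0|3|0
3|3|0|0
gen 1: 3|1|3|2
1|3|2|3
0|0|3|1
3|3|0|0
gen 2: 3|1|3|2
1|3|2|3
0|0|3|2
3|3|0|0
gen 3: 3|1|3|2
1|3|2|3
0|0|3|3
3|3|0|0
gen 4: 3|3|1|0
2|0|2|2
0|2|1|2
3|3|1|1
gen 5: 3|3|1|0
2|0|2|2
0|2|1|3
3|3|1|1
gen 6: 3|3|1|0
2|0|2|3
0|2|2|0
3|3|1|2
gen 7: 3|3|1|0
2|0|2|3
0|2|2|1
3|3|1|2
gen 8: 3|3|1|0
2|0|2|3
0|2|2|2
3|3|1|2
gen 9: 3|3|1|0
2|0|2|3
0|2|2|3
3|3|1|2
gen 10: 3|3|1|1
2|0|3|0
0|2|3|1
3|3|1|3
gen 11: 3|3|1|1
2|0|3|0
0|2|3|2
3|3|1|3
gen 12: 3|3|1|1
2|0|3|0
0|2|3|3
3|3|1|3
gen 13: 3|3|2|1
2|1|0|2
0|3|1|2
3|3|3|0
gen 14: 3|3|2|1
2|1|0|2
0|3|1|3
3|3|3|0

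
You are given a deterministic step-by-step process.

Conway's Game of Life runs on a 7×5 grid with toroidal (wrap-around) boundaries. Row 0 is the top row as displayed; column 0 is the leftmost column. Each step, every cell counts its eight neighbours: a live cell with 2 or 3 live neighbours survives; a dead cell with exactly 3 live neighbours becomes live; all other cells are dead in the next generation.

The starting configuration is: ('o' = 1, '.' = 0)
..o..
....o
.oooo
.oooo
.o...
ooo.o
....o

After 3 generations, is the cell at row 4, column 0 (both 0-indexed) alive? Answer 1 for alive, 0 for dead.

k=0  ..o..
....o
.oooo
.oooo
.o...
ooo.o
....o
k=1  ...o.
oo..o
.o...
....o
.....
.oooo
..o.o
k=2  .ooo.
ooo.o
.o..o
.....
o.o.o
ooo.o
oo..o
k=3  .....
....o
.oooo
.o.oo
..o.o
..o..
.....

0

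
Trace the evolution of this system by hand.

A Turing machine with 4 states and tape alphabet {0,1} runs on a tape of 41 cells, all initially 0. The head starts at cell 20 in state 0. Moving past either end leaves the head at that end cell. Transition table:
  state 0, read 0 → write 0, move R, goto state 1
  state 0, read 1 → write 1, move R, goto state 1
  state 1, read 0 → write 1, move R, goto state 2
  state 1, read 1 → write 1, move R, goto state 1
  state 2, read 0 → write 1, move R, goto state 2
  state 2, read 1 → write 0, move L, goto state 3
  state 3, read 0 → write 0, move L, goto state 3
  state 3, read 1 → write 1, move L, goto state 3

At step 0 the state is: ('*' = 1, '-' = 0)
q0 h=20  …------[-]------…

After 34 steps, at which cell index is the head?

27

gen 0: q0 h=20  …------[-]------…
gen 1: q1 h=21  …------[-]------…
gen 2: q2 h=22  …-----*[-]------…
gen 3: q2 h=23  …----**[-]------…
gen 4: q2 h=24  …---***[-]------…
gen 5: q2 h=25  …--****[-]------…
gen 6: q2 h=26  …-*****[-]------…
gen 7: q2 h=27  …******[-]------…
gen 8: q2 h=28  …******[-]------…
gen 9: q2 h=29  …******[-]------…
gen 10: q2 h=30  …******[-]------…
gen 11: q2 h=31  …******[-]------…
gen 12: q2 h=32  …******[-]------…
gen 13: q2 h=33  …******[-]------…
gen 14: q2 h=34  …******[-]------|
gen 15: q2 h=35  …******[-]-----|
gen 16: q2 h=36  …******[-]----|
gen 17: q2 h=37  …******[-]---|
gen 18: q2 h=38  …******[-]--|
gen 19: q2 h=39  …******[-]-|
gen 20: q2 h=40  …******[-]|
gen 21: q2 h=40  …******[*]|
gen 22: q3 h=39  …******[*]-|
gen 23: q3 h=38  …******[*]*-|
gen 24: q3 h=37  …******[*]**-|
gen 25: q3 h=36  …******[*]***-|
gen 26: q3 h=35  …******[*]****-|
gen 27: q3 h=34  …******[*]*****-|
gen 28: q3 h=33  …******[*]******…
gen 29: q3 h=32  …******[*]******…
gen 30: q3 h=31  …******[*]******…
gen 31: q3 h=30  …******[*]******…
gen 32: q3 h=29  …******[*]******…
gen 33: q3 h=28  …******[*]******…
gen 34: q3 h=27  …******[*]******…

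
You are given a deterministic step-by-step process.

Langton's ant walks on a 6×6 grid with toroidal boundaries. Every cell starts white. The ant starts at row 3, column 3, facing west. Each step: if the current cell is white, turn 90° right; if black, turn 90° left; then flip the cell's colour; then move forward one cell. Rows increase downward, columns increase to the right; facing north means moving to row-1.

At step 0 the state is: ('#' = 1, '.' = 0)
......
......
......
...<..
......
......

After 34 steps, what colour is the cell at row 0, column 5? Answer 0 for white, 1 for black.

0) ......
......
......
...<..
......
......
1) ......
......
...^..
...#..
......
......
2) ......
......
...#>.
...#..
......
......
3) ......
......
...##.
...#v.
......
......
4) ......
......
...##.
...<#.
......
......
5) ......
......
...##.
....#.
...v..
......
6) ......
......
...##.
....#.
..<#..
......
7) ......
......
...##.
..^.#.
..##..
......
8) ......
......
...##.
..#>#.
..##..
......
9) ......
......
...##.
..###.
..#v..
......
10) ......
......
...##.
..###.
..#.>.
......
11) ......
......
...##.
..###.
..#.#.
....v.
12) ......
......
...##.
..###.
..#.#.
...<#.
13) ......
......
...##.
..###.
..#^#.
...##.
14) ......
......
...##.
..###.
..##>.
...##.
15) ......
......
...##.
..##^.
..##..
...##.
16) ......
......
...##.
..#<..
..##..
...##.
17) ......
......
...##.
..#...
..#v..
...##.
18) ......
......
...##.
..#...
..#.>.
...##.
19) ......
......
...##.
..#...
..#.#.
...#v.
20) ......
......
...##.
..#...
..#.#.
...#.>
21) .....v
......
...##.
..#...
..#.#.
...#.#
22) ....<#
......
...##.
..#...
..#.#.
...#.#
23) ....##
......
...##.
..#...
..#.#.
...#^#
24) ....##
......
...##.
..#...
..#.#.
...##>
25) ....##
......
...##.
..#...
..#.#^
...##.
26) ....##
......
...##.
..#...
>.#.##
...##.
27) ....##
......
...##.
..#...
#.#.##
v..##.
28) ....##
......
...##.
..#...
#.#.##
#..##<
29) ....##
......
...##.
..#...
#.#.#^
#..###
30) ....##
......
...##.
..#...
#.#.<.
#..###
31) ....##
......
...##.
..#...
#.#...
#..#v#
32) ....##
......
...##.
..#...
#.#...
#..#.>
33) ....##
......
...##.
..#...
#.#..^
#..#..
34) ....##
......
...##.
..#...
>.#..#
#..#..

1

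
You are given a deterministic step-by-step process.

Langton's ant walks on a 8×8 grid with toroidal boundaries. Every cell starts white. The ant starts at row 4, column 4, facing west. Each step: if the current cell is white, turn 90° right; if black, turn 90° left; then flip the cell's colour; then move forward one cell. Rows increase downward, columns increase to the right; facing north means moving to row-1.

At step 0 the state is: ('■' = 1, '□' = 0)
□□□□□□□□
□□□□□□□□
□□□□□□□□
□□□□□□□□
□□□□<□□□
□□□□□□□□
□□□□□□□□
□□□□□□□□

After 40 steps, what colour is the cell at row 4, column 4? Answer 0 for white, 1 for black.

step 0: □□□□□□□□
□□□□□□□□
□□□□□□□□
□□□□□□□□
□□□□<□□□
□□□□□□□□
□□□□□□□□
□□□□□□□□
step 1: □□□□□□□□
□□□□□□□□
□□□□□□□□
□□□□^□□□
□□□□■□□□
□□□□□□□□
□□□□□□□□
□□□□□□□□
step 2: □□□□□□□□
□□□□□□□□
□□□□□□□□
□□□□■>□□
□□□□■□□□
□□□□□□□□
□□□□□□□□
□□□□□□□□
step 3: □□□□□□□□
□□□□□□□□
□□□□□□□□
□□□□■■□□
□□□□■v□□
□□□□□□□□
□□□□□□□□
□□□□□□□□
step 4: □□□□□□□□
□□□□□□□□
□□□□□□□□
□□□□■■□□
□□□□<■□□
□□□□□□□□
□□□□□□□□
□□□□□□□□
step 5: □□□□□□□□
□□□□□□□□
□□□□□□□□
□□□□■■□□
□□□□□■□□
□□□□v□□□
□□□□□□□□
□□□□□□□□
step 6: □□□□□□□□
□□□□□□□□
□□□□□□□□
□□□□■■□□
□□□□□■□□
□□□<■□□□
□□□□□□□□
□□□□□□□□
step 7: □□□□□□□□
□□□□□□□□
□□□□□□□□
□□□□■■□□
□□□^□■□□
□□□■■□□□
□□□□□□□□
□□□□□□□□
step 8: □□□□□□□□
□□□□□□□□
□□□□□□□□
□□□□■■□□
□□□■>■□□
□□□■■□□□
□□□□□□□□
□□□□□□□□
step 9: □□□□□□□□
□□□□□□□□
□□□□□□□□
□□□□■■□□
□□□■■■□□
□□□■v□□□
□□□□□□□□
□□□□□□□□
step 10: □□□□□□□□
□□□□□□□□
□□□□□□□□
□□□□■■□□
□□□■■■□□
□□□■□>□□
□□□□□□□□
□□□□□□□□
step 11: □□□□□□□□
□□□□□□□□
□□□□□□□□
□□□□■■□□
□□□■■■□□
□□□■□■□□
□□□□□v□□
□□□□□□□□
step 12: □□□□□□□□
□□□□□□□□
□□□□□□□□
□□□□■■□□
□□□■■■□□
□□□■□■□□
□□□□<■□□
□□□□□□□□
step 13: □□□□□□□□
□□□□□□□□
□□□□□□□□
□□□□■■□□
□□□■■■□□
□□□■^■□□
□□□□■■□□
□□□□□□□□
step 14: □□□□□□□□
□□□□□□□□
□□□□□□□□
□□□□■■□□
□□□■■■□□
□□□■■>□□
□□□□■■□□
□□□□□□□□
step 15: □□□□□□□□
□□□□□□□□
□□□□□□□□
□□□□■■□□
□□□■■^□□
□□□■■□□□
□□□□■■□□
□□□□□□□□
step 16: □□□□□□□□
□□□□□□□□
□□□□□□□□
□□□□■■□□
□□□■<□□□
□□□■■□□□
□□□□■■□□
□□□□□□□□
step 17: □□□□□□□□
□□□□□□□□
□□□□□□□□
□□□□■■□□
□□□■□□□□
□□□■v□□□
□□□□■■□□
□□□□□□□□
step 18: □□□□□□□□
□□□□□□□□
□□□□□□□□
□□□□■■□□
□□□■□□□□
□□□■□>□□
□□□□■■□□
□□□□□□□□
step 19: □□□□□□□□
□□□□□□□□
□□□□□□□□
□□□□■■□□
□□□■□□□□
□□□■□■□□
□□□□■v□□
□□□□□□□□
step 20: □□□□□□□□
□□□□□□□□
□□□□□□□□
□□□□■■□□
□□□■□□□□
□□□■□■□□
□□□□■□>□
□□□□□□□□
step 21: □□□□□□□□
□□□□□□□□
□□□□□□□□
□□□□■■□□
□□□■□□□□
□□□■□■□□
□□□□■□■□
□□□□□□v□
step 22: □□□□□□□□
□□□□□□□□
□□□□□□□□
□□□□■■□□
□□□■□□□□
□□□■□■□□
□□□□■□■□
□□□□□<■□
step 23: □□□□□□□□
□□□□□□□□
□□□□□□□□
□□□□■■□□
□□□■□□□□
□□□■□■□□
□□□□■^■□
□□□□□■■□
step 24: □□□□□□□□
□□□□□□□□
□□□□□□□□
□□□□■■□□
□□□■□□□□
□□□■□■□□
□□□□■■>□
□□□□□■■□
step 25: □□□□□□□□
□□□□□□□□
□□□□□□□□
□□□□■■□□
□□□■□□□□
□□□■□■^□
□□□□■■□□
□□□□□■■□
step 26: □□□□□□□□
□□□□□□□□
□□□□□□□□
□□□□■■□□
□□□■□□□□
□□□■□■■>
□□□□■■□□
□□□□□■■□
step 27: □□□□□□□□
□□□□□□□□
□□□□□□□□
□□□□■■□□
□□□■□□□□
□□□■□■■■
□□□□■■□v
□□□□□■■□
step 28: □□□□□□□□
□□□□□□□□
□□□□□□□□
□□□□■■□□
□□□■□□□□
□□□■□■■■
□□□□■■<■
□□□□□■■□
step 29: □□□□□□□□
□□□□□□□□
□□□□□□□□
□□□□■■□□
□□□■□□□□
□□□■□■^■
□□□□■■■■
□□□□□■■□
step 30: □□□□□□□□
□□□□□□□□
□□□□□□□□
□□□□■■□□
□□□■□□□□
□□□■□<□■
□□□□■■■■
□□□□□■■□
step 31: □□□□□□□□
□□□□□□□□
□□□□□□□□
□□□□■■□□
□□□■□□□□
□□□■□□□■
□□□□■v■■
□□□□□■■□
step 32: □□□□□□□□
□□□□□□□□
□□□□□□□□
□□□□■■□□
□□□■□□□□
□□□■□□□■
□□□□■□>■
□□□□□■■□
step 33: □□□□□□□□
□□□□□□□□
□□□□□□□□
□□□□■■□□
□□□■□□□□
□□□■□□^■
□□□□■□□■
□□□□□■■□
step 34: □□□□□□□□
□□□□□□□□
□□□□□□□□
□□□□■■□□
□□□■□□□□
□□□■□□■>
□□□□■□□■
□□□□□■■□
step 35: □□□□□□□□
□□□□□□□□
□□□□□□□□
□□□□■■□□
□□□■□□□^
□□□■□□■□
□□□□■□□■
□□□□□■■□
step 36: □□□□□□□□
□□□□□□□□
□□□□□□□□
□□□□■■□□
>□□■□□□■
□□□■□□■□
□□□□■□□■
□□□□□■■□
step 37: □□□□□□□□
□□□□□□□□
□□□□□□□□
□□□□■■□□
■□□■□□□■
v□□■□□■□
□□□□■□□■
□□□□□■■□
step 38: □□□□□□□□
□□□□□□□□
□□□□□□□□
□□□□■■□□
■□□■□□□■
■□□■□□■<
□□□□■□□■
□□□□□■■□
step 39: □□□□□□□□
□□□□□□□□
□□□□□□□□
□□□□■■□□
■□□■□□□^
■□□■□□■■
□□□□■□□■
□□□□□■■□
step 40: □□□□□□□□
□□□□□□□□
□□□□□□□□
□□□□■■□□
■□□■□□<□
■□□■□□■■
□□□□■□□■
□□□□□■■□

0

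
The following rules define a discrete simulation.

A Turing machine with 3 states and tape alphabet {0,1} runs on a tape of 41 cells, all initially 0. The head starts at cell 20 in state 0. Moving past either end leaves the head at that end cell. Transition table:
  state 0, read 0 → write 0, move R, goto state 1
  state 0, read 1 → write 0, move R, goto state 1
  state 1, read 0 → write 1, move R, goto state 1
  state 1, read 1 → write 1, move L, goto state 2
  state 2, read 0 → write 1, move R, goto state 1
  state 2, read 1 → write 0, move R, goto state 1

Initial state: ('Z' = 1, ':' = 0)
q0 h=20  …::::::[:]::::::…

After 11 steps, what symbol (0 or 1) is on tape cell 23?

[0] q0 h=20  …::::::[:]::::::…
[1] q1 h=21  …::::::[:]::::::…
[2] q1 h=22  …:::::Z[:]::::::…
[3] q1 h=23  …::::ZZ[:]::::::…
[4] q1 h=24  …:::ZZZ[:]::::::…
[5] q1 h=25  …::ZZZZ[:]::::::…
[6] q1 h=26  …:ZZZZZ[:]::::::…
[7] q1 h=27  …ZZZZZZ[:]::::::…
[8] q1 h=28  …ZZZZZZ[:]::::::…
[9] q1 h=29  …ZZZZZZ[:]::::::…
[10] q1 h=30  …ZZZZZZ[:]::::::…
[11] q1 h=31  …ZZZZZZ[:]::::::…

1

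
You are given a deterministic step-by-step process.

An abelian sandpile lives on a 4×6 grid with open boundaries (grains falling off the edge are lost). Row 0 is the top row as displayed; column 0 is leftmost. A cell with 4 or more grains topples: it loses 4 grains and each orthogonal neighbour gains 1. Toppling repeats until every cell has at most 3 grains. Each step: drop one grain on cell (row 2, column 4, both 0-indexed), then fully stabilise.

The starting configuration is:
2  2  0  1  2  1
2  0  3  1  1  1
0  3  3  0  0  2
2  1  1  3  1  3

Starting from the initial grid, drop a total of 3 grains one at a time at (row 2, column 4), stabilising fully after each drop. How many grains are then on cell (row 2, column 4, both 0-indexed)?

k=0  2  2  0  1  2  1
2  0  3  1  1  1
0  3  3  0  0  2
2  1  1  3  1  3
k=1  2  2  0  1  2  1
2  0  3  1  1  1
0  3  3  0  1  2
2  1  1  3  1  3
k=2  2  2  0  1  2  1
2  0  3  1  1  1
0  3  3  0  2  2
2  1  1  3  1  3
k=3  2  2  0  1  2  1
2  0  3  1  1  1
0  3  3  0  3  2
2  1  1  3  1  3

3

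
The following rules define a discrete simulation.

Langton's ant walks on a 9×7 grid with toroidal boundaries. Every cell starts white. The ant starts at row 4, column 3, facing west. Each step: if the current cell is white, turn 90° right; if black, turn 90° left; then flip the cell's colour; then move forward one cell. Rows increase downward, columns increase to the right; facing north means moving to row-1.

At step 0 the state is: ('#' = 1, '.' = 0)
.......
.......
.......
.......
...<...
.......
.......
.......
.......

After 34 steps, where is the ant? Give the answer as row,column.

5,6

[0] .......
.......
.......
.......
...<...
.......
.......
.......
.......
[1] .......
.......
.......
...^...
...#...
.......
.......
.......
.......
[2] .......
.......
.......
...#>..
...#...
.......
.......
.......
.......
[3] .......
.......
.......
...##..
...#v..
.......
.......
.......
.......
[4] .......
.......
.......
...##..
...<#..
.......
.......
.......
.......
[5] .......
.......
.......
...##..
....#..
...v...
.......
.......
.......
[6] .......
.......
.......
...##..
....#..
..<#...
.......
.......
.......
[7] .......
.......
.......
...##..
..^.#..
..##...
.......
.......
.......
[8] .......
.......
.......
...##..
..#>#..
..##...
.......
.......
.......
[9] .......
.......
.......
...##..
..###..
..#v...
.......
.......
.......
[10] .......
.......
.......
...##..
..###..
..#.>..
.......
.......
.......
[11] .......
.......
.......
...##..
..###..
..#.#..
....v..
.......
.......
[12] .......
.......
.......
...##..
..###..
..#.#..
...<#..
.......
.......
[13] .......
.......
.......
...##..
..###..
..#^#..
...##..
.......
.......
[14] .......
.......
.......
...##..
..###..
..##>..
...##..
.......
.......
[15] .......
.......
.......
...##..
..##^..
..##...
...##..
.......
.......
[16] .......
.......
.......
...##..
..#<...
..##...
...##..
.......
.......
[17] .......
.......
.......
...##..
..#....
..#v...
...##..
.......
.......
[18] .......
.......
.......
...##..
..#....
..#.>..
...##..
.......
.......
[19] .......
.......
.......
...##..
..#....
..#.#..
...#v..
.......
.......
[20] .......
.......
.......
...##..
..#....
..#.#..
...#.>.
.......
.......
[21] .......
.......
.......
...##..
..#....
..#.#..
...#.#.
.....v.
.......
[22] .......
.......
.......
...##..
..#....
..#.#..
...#.#.
....<#.
.......
[23] .......
.......
.......
...##..
..#....
..#.#..
...#^#.
....##.
.......
[24] .......
.......
.......
...##..
..#....
..#.#..
...##>.
....##.
.......
[25] .......
.......
.......
...##..
..#....
..#.#^.
...##..
....##.
.......
[26] .......
.......
.......
...##..
..#....
..#.##>
...##..
....##.
.......
[27] .......
.......
.......
...##..
..#....
..#.###
...##.v
....##.
.......
[28] .......
.......
.......
...##..
..#....
..#.###
...##<#
....##.
.......
[29] .......
.......
.......
...##..
..#....
..#.#^#
...####
....##.
.......
[30] .......
.......
.......
...##..
..#....
..#.<.#
...####
....##.
.......
[31] .......
.......
.......
...##..
..#....
..#...#
...#v##
....##.
.......
[32] .......
.......
.......
...##..
..#....
..#...#
...#.>#
....##.
.......
[33] .......
.......
.......
...##..
..#....
..#..^#
...#..#
....##.
.......
[34] .......
.......
.......
...##..
..#....
..#..#>
...#..#
....##.
.......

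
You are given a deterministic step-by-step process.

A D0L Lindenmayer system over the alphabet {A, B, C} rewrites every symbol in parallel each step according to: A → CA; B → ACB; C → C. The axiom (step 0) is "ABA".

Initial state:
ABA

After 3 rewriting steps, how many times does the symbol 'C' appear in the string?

0) ABA
1) CAACBCA
2) CCACACACBCCA
3) CCCACCACCACACBCCCA

12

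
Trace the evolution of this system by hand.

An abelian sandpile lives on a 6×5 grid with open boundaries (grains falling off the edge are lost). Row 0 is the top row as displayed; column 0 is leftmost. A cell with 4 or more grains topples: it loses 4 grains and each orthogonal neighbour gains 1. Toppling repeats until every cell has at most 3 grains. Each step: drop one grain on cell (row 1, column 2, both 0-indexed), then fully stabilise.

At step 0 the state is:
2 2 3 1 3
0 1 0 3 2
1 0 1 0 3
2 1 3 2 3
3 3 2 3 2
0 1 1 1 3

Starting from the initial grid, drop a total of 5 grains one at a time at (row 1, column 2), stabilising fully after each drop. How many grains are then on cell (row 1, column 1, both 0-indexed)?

t=0: 2 2 3 1 3
0 1 0 3 2
1 0 1 0 3
2 1 3 2 3
3 3 2 3 2
0 1 1 1 3
t=1: 2 2 3 1 3
0 1 1 3 2
1 0 1 0 3
2 1 3 2 3
3 3 2 3 2
0 1 1 1 3
t=2: 2 2 3 1 3
0 1 2 3 2
1 0 1 0 3
2 1 3 2 3
3 3 2 3 2
0 1 1 1 3
t=3: 2 2 3 1 3
0 1 3 3 2
1 0 1 0 3
2 1 3 2 3
3 3 2 3 2
0 1 1 1 3
t=4: 2 3 0 3 3
0 2 2 0 3
1 0 2 1 3
2 1 3 2 3
3 3 2 3 2
0 1 1 1 3
t=5: 2 3 0 3 3
0 2 3 0 3
1 0 2 1 3
2 1 3 2 3
3 3 2 3 2
0 1 1 1 3

2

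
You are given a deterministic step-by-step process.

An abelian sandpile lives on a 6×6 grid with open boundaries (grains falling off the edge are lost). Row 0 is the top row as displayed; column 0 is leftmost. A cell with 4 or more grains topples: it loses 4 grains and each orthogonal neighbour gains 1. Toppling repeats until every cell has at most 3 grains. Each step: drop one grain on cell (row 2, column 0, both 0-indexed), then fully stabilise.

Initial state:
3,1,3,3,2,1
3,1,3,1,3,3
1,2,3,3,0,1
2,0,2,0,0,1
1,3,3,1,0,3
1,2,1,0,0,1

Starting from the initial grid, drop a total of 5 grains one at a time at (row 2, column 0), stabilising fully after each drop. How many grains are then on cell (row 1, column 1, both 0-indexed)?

2

t=0: 3,1,3,3,2,1
3,1,3,1,3,3
1,2,3,3,0,1
2,0,2,0,0,1
1,3,3,1,0,3
1,2,1,0,0,1
t=1: 3,1,3,3,2,1
3,1,3,1,3,3
2,2,3,3,0,1
2,0,2,0,0,1
1,3,3,1,0,3
1,2,1,0,0,1
t=2: 3,1,3,3,2,1
3,1,3,1,3,3
3,2,3,3,0,1
2,0,2,0,0,1
1,3,3,1,0,3
1,2,1,0,0,1
t=3: 0,2,3,3,2,1
1,2,3,1,3,3
1,3,3,3,0,1
3,0,2,0,0,1
1,3,3,1,0,3
1,2,1,0,0,1
t=4: 0,2,3,3,2,1
1,2,3,1,3,3
2,3,3,3,0,1
3,0,2,0,0,1
1,3,3,1,0,3
1,2,1,0,0,1
t=5: 0,2,3,3,2,1
1,2,3,1,3,3
3,3,3,3,0,1
3,0,2,0,0,1
1,3,3,1,0,3
1,2,1,0,0,1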